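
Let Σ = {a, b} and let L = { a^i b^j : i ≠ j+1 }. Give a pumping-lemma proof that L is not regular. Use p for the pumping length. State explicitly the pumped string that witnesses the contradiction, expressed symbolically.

a^{p+p!} b^{p+p!-1}

Assume L is regular; let p be its pumping constant.
Choose w = a^p b^{p+p!-1}. Since p ≠ (p+p!-1)+1 = p+p!, w ∈ L; and |w| ≥ p.
Write w = xyz as guaranteed by the lemma, with |xy| ≤ p and y is nonempty.
Since the first p symbols of w are all a's and |xy| ≤ p, y lies entirely in the leading a-block: y = a^k for some k with 1 ≤ k ≤ p.
Since 1 ≤ k ≤ p, k divides p!; set t = 1 + p!/k. Then xy^t z has p + (p!/k)·k = p + p! copies of a. Now the a-count is p+p! and (b-count)+1 = (p+p!-1)+1 = p+p!, so i ≠ j+1 fails. So xy^t z = a^{p+p!} b^{p+p!-1} ∉ L.
This is a contradiction; hence L is not regular.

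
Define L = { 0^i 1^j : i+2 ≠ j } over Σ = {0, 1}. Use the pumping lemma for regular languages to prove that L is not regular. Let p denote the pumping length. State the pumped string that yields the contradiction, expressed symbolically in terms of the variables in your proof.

Toward a contradiction, assume L is regular with pumping length p.
Choose w = 0^p 1^{p+p!+2}. Since p ≠ (p+p!+2)-2 = p+p!, w ∈ L; and |w| ≥ p.
By the pumping lemma, w = xyz with |xy| ≤ p and |y| > 0.
The first p characters of w are 0's, so xy (and hence y) consists only of 0's. Write y = 0^k, 1 ≤ k ≤ p.
Since 1 ≤ k ≤ p, k divides p!; set t = 1 + p!/k. Then xy^t z has p + (p!/k)·k = p + p! copies of 0. Now the 0-count is p+p! and (1-count)-2 = (p+p!+2)-2 = p+p!, so i+2 ≠ j fails. So xy^t z = 0^{p+p!} 1^{p+p!+2} ∉ L.
This contradicts the pumping lemma, so L is not regular.

0^{p+p!} 1^{p+p!+2}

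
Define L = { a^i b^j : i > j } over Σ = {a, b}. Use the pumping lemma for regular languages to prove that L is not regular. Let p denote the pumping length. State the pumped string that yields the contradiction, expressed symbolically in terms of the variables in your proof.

a^{p+1-k} b^p

Suppose for contradiction that L is regular, and let p be the pumping length.
Choose w = a^{p+1} b^p ∈ L, with |w| = 2p+1 ≥ p.
By the pumping lemma, w = xyz with |xy| ≤ p and |y| > 0.
The first p characters of w are a's, so xy (and hence y) consists only of a's. Write y = a^k, 1 ≤ k ≤ p.
Consider xy^0z = xz = a^{p+1-k} b^p. Since k ≥ 1, the a-count p+1-k is at most p, so i > j fails; thus xz ∉ L.
Contradiction. Therefore L is not regular.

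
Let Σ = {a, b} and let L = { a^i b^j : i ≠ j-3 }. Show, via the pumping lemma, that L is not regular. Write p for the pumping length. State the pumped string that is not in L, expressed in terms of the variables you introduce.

Toward a contradiction, assume L is regular with pumping length p.
Choose w = a^p b^{p+p!+3}. Since p ≠ (p+p!+3)-3 = p+p!, w ∈ L; and |w| ≥ p.
Write w = xyz as guaranteed by the lemma, with |xy| ≤ p and |y| > 0.
Since the first p symbols of w are all a's and |xy| ≤ p, y lies entirely in the leading a-block: y = a^k for some k with 1 ≤ k ≤ p.
Since 1 ≤ k ≤ p, k divides p!; set t = 1 + p!/k. Then xy^t z has p + (p!/k)·k = p + p! copies of a. Now the a-count is p+p! and (b-count)-3 = (p+p!+3)-3 = p+p!, so i ≠ j-3 fails. So xy^t z = a^{p+p!} b^{p+p!+3} ∉ L.
Contradiction. Therefore L is not regular.

a^{p+p!} b^{p+p!+3}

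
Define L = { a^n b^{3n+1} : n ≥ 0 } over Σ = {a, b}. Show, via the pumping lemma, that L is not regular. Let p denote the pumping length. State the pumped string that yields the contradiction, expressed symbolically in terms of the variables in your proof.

Suppose for contradiction that L is regular, and let p be the pumping length.
Choose w = a^p b^{3p+1}, which is in L with |w| = 4p+1 ≥ p.
Write w = xyz as guaranteed by the lemma, with |xy| ≤ p and y is nonempty.
The first p characters of w are a's, so xy (and hence y) consists only of a's. Write y = a^k, 1 ≤ k ≤ p.
Pump with i = 2: xy^2z = a^{p+k} b^{3p+1}. For this to lie in L we would need 3p+1 = 3(p+k)+1, which forces k = 0. But k ≥ 1, so xy^2z ∉ L.
Contradiction. Therefore L is not regular.

a^{p+k} b^{3p+1}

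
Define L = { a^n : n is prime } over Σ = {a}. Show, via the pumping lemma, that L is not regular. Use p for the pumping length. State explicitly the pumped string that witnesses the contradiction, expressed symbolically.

a^{q(1+k)}

Suppose for contradiction that L is regular, and let p be the pumping length.
Let q be a prime with q ≥ p+2 (infinitely many primes exist), and take w = a^q ∈ L with |w| = q ≥ p.
By the pumping lemma, w = xyz with |xy| ≤ p and |y| > 0.
Then y = a^k for some k with 1 ≤ k ≤ p.
Since 1 ≤ k ≤ p, |xz| = q-k. Pump with i = q+1: |xy^{q+1}z| = (q-k)+(q+1)k = q+qk = q(1+k), which is composite (both factors ≥ 2). So xy^{q+1}z = a^{q(1+k)} ∉ L.
Contradiction. Therefore L is not regular.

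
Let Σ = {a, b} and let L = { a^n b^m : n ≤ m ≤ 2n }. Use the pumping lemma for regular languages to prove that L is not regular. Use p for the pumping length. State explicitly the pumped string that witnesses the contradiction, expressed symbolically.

Toward a contradiction, assume L is regular with pumping length p.
Take w = a^p b^p ∈ L (since p ≤ p ≤ 2p), with |w| = 2p ≥ p.
By the pumping lemma, w = xyz with |xy| ≤ p and |y| > 0.
Because |xy| ≤ p and w begins with p copies of a, we have y = a^k with 1 ≤ k ≤ p.
Pump with i = 2: xy^2z = a^{p+k} b^p. Now n = p+k > p = m, so the condition n ≤ m fails. Thus xy^2z ∉ L.
This is a contradiction; hence L is not regular.

a^{p+k} b^p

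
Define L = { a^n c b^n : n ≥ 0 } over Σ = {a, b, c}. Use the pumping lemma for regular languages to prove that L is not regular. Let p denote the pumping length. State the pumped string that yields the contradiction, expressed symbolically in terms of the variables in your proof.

a^{p+k} c b^p

Assume L is regular; let p be its pumping constant.
Take w = a^p c b^p ∈ L with |w| = 2p+1 ≥ p.
By the pumping lemma, w = xyz with |xy| ≤ p and |y| > 0.
Since the first p symbols of w are all a's and |xy| ≤ p, y lies entirely in the leading a-block: y = a^k for some k with 1 ≤ k ≤ p.
Pump with i = 2: xy^2z = a^{p+k} c b^p, which would require p+k = p. But k ≥ 1, so xy^2z ∉ L.
This contradicts the pumping lemma, so L is not regular.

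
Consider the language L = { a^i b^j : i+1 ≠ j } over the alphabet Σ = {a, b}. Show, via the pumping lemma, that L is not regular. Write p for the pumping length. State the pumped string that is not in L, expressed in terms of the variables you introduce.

Assume L is regular; let p be its pumping constant.
Choose w = a^p b^{p+p!+1}. Since p ≠ (p+p!+1)-1 = p+p!, w ∈ L; and |w| ≥ p.
Write w = xyz as guaranteed by the lemma, with |xy| ≤ p and y is nonempty.
Since the first p symbols of w are all a's and |xy| ≤ p, y lies entirely in the leading a-block: y = a^k for some k with 1 ≤ k ≤ p.
Since 1 ≤ k ≤ p, k divides p!; set t = 1 + p!/k. Then xy^t z has p + (p!/k)·k = p + p! copies of a. Now the a-count is p+p! and (b-count)-1 = (p+p!+1)-1 = p+p!, so i+1 ≠ j fails. So xy^t z = a^{p+p!} b^{p+p!+1} ∉ L.
Contradiction. Therefore L is not regular.

a^{p+p!} b^{p+p!+1}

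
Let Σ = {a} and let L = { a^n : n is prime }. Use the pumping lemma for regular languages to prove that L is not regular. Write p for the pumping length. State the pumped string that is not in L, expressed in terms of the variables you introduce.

Toward a contradiction, assume L is regular with pumping length p.
Let q be a prime with q ≥ p+2 (infinitely many primes exist), and take w = a^q ∈ L with |w| = q ≥ p.
The pumping lemma gives a decomposition w = xyz where |xy| ≤ p and |y| ≥ 1.
Then y = a^k for some k with 1 ≤ k ≤ p.
Since 1 ≤ k ≤ p, |xz| = q-k. Pump with i = q+1: |xy^{q+1}z| = (q-k)+(q+1)k = q+qk = q(1+k), which is composite (both factors ≥ 2). So xy^{q+1}z = a^{q(1+k)} ∉ L.
This is a contradiction; hence L is not regular.

a^{q(1+k)}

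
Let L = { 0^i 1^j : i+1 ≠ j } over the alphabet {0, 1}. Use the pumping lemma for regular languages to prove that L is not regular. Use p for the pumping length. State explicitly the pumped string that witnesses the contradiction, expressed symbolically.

0^{p+p!} 1^{p+p!+1}

Toward a contradiction, assume L is regular with pumping length p.
Choose w = 0^p 1^{p+p!+1}. Since p ≠ (p+p!+1)-1 = p+p!, w ∈ L; and |w| ≥ p.
The pumping lemma gives a decomposition w = xyz where |xy| ≤ p and y is nonempty.
The first p characters of w are 0's, so xy (and hence y) consists only of 0's. Write y = 0^k, 1 ≤ k ≤ p.
Since 1 ≤ k ≤ p, k divides p!; set t = 1 + p!/k. Then xy^t z has p + (p!/k)·k = p + p! copies of 0. Now the 0-count is p+p! and (1-count)-1 = (p+p!+1)-1 = p+p!, so i+1 ≠ j fails. So xy^t z = 0^{p+p!} 1^{p+p!+1} ∉ L.
This contradicts the pumping lemma, so L is not regular.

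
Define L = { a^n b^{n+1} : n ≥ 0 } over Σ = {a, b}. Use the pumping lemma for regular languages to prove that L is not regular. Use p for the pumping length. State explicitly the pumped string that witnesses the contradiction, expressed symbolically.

Assume L is regular; let p be its pumping constant.
Take w = a^p b^{p+1}. Then w ∈ L and |w| = 2p+1 ≥ p.
By the pumping lemma, w = xyz with |xy| ≤ p and |y| ≥ 1.
Because |xy| ≤ p and w begins with p copies of a, we have y = a^k with 1 ≤ k ≤ p.
Pump with i = 2: xy^2z = a^{p+k} b^{p+1}. For this to lie in L we would need p+1 = (p+k)+1, which forces k = 0. But k ≥ 1, so xy^2z ∉ L.
Contradiction. Therefore L is not regular.

a^{p+k} b^{p+1}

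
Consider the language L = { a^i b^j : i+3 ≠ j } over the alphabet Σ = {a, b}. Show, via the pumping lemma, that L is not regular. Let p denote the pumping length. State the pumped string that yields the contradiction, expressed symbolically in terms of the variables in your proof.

a^{p+p!} b^{p+p!+3}

Assume L is regular; let p be its pumping constant.
Choose w = a^p b^{p+p!+3}. Since p ≠ (p+p!+3)-3 = p+p!, w ∈ L; and |w| ≥ p.
Write w = xyz as guaranteed by the lemma, with |xy| ≤ p and |y| ≥ 1.
The first p characters of w are a's, so xy (and hence y) consists only of a's. Write y = a^k, 1 ≤ k ≤ p.
Since 1 ≤ k ≤ p, k divides p!; set t = 1 + p!/k. Then xy^t z has p + (p!/k)·k = p + p! copies of a. Now the a-count is p+p! and (b-count)-3 = (p+p!+3)-3 = p+p!, so i+3 ≠ j fails. So xy^t z = a^{p+p!} b^{p+p!+3} ∉ L.
Contradiction. Therefore L is not regular.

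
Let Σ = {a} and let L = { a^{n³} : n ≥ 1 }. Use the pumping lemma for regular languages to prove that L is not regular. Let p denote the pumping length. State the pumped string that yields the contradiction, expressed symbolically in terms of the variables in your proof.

a^{p³+k}

Assume L is regular; let p be its pumping constant.
Take w = a^{p³} ∈ L with |w| = p³ ≥ p.
The pumping lemma gives a decomposition w = xyz where |xy| ≤ p and |y| > 0.
Then y = a^k for some k with 1 ≤ k ≤ p.
Pump with i = 2: xy^2z = a^{p³+k}. Since 1 ≤ k ≤ p, p³ < p³+k ≤ p³+p < p³+3p²+3p+1 = (p+1)³, so p³+k is not a perfect cube. So xy^2z ∉ L.
This contradicts the pumping lemma, so L is not regular.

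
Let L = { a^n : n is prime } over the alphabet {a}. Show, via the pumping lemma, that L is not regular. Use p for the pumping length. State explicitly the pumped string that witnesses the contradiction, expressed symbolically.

Assume L is regular; let p be its pumping constant.
Let q be a prime with q ≥ p+2 (infinitely many primes exist), and take w = a^q ∈ L with |w| = q ≥ p.
Write w = xyz as guaranteed by the lemma, with |xy| ≤ p and y is nonempty.
Then y = a^k for some k with 1 ≤ k ≤ p.
Since 1 ≤ k ≤ p, |xz| = q-k. Pump with i = q+1: |xy^{q+1}z| = (q-k)+(q+1)k = q+qk = q(1+k), which is composite (both factors ≥ 2). So xy^{q+1}z = a^{q(1+k)} ∉ L.
Contradiction. Therefore L is not regular.

a^{q(1+k)}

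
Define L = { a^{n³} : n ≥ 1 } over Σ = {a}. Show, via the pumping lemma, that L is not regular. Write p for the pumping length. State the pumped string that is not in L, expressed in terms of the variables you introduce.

Assume L is regular; let p be its pumping constant.
Take w = a^{p³} ∈ L with |w| = p³ ≥ p.
By the pumping lemma, w = xyz with |xy| ≤ p and |y| > 0.
Then y = a^k for some k with 1 ≤ k ≤ p.
Pump with i = 2: xy^2z = a^{p³+k}. Since 1 ≤ k ≤ p, p³ < p³+k ≤ p³+p < p³+3p²+3p+1 = (p+1)³, so p³+k is not a perfect cube. So xy^2z ∉ L.
Contradiction. Therefore L is not regular.

a^{p³+k}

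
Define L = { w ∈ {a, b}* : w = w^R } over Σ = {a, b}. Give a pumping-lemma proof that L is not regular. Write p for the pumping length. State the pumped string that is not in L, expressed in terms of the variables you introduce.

Suppose for contradiction that L is regular, and let p be the pumping length.
Take w = a^p b a^p, a palindrome of length 2p+1 ≥ p.
The pumping lemma gives a decomposition w = xyz where |xy| ≤ p and |y| ≥ 1.
The first p characters of w are a's, so xy (and hence y) consists only of a's. Write y = a^k, 1 ≤ k ≤ p.
Pump with i = 2: xy^2z = a^{p+k} b a^p. Its reverse is a^p b a^{p+k}, which differs from xy^2z since k ≥ 1. So xy^2z is not a palindrome and xy^2z ∉ L.
This contradicts the pumping lemma, so L is not regular.

a^{p+k} b a^p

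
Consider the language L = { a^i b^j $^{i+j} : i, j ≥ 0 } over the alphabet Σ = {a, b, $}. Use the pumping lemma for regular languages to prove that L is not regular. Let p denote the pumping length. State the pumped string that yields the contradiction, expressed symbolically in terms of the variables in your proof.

a^{p+k} b^p $^{2p}

Suppose for contradiction that L is regular, and let p be the pumping length.
Take w = a^p b^p $^{2p} ∈ L (with i=j=p, i+j=2p), |w| = 4p ≥ p.
Write w = xyz as guaranteed by the lemma, with |xy| ≤ p and |y| ≥ 1.
Since the first p symbols of w are all a's and |xy| ≤ p, y lies entirely in the leading a-block: y = a^k for some k with 1 ≤ k ≤ p.
Consider xy^2z = a^{p+k} b^p $^{2p}. Now the a- and b-counts sum to 2p+k, but the $-count is 2p ≠ 2p+k. So xy^2z ∉ L.
This is a contradiction; hence L is not regular.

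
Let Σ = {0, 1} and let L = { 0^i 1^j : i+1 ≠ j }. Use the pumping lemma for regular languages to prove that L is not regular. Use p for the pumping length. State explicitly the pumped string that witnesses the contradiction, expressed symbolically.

0^{p+p!} 1^{p+p!+1}

Suppose for contradiction that L is regular, and let p be the pumping length.
Choose w = 0^p 1^{p+p!+1}. Since p ≠ (p+p!+1)-1 = p+p!, w ∈ L; and |w| ≥ p.
By the pumping lemma, w = xyz with |xy| ≤ p and |y| > 0.
The first p characters of w are 0's, so xy (and hence y) consists only of 0's. Write y = 0^k, 1 ≤ k ≤ p.
Since 1 ≤ k ≤ p, k divides p!; set t = 1 + p!/k. Then xy^t z has p + (p!/k)·k = p + p! copies of 0. Now the 0-count is p+p! and (1-count)-1 = (p+p!+1)-1 = p+p!, so i+1 ≠ j fails. So xy^t z = 0^{p+p!} 1^{p+p!+1} ∉ L.
This is a contradiction; hence L is not regular.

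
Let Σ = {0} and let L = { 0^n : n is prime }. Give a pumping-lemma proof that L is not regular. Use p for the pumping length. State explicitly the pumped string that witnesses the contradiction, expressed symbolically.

Assume L is regular; let p be its pumping constant.
Let q be a prime with q ≥ p+2 (infinitely many primes exist), and take w = 0^q ∈ L with |w| = q ≥ p.
Write w = xyz as guaranteed by the lemma, with |xy| ≤ p and |y| ≥ 1.
Then y = 0^k for some k with 1 ≤ k ≤ p.
Since 1 ≤ k ≤ p, |xz| = q-k. Pump with i = q+1: |xy^{q+1}z| = (q-k)+(q+1)k = q+qk = q(1+k), which is composite (both factors ≥ 2). So xy^{q+1}z = 0^{q(1+k)} ∉ L.
This contradicts the pumping lemma, so L is not regular.

0^{q(1+k)}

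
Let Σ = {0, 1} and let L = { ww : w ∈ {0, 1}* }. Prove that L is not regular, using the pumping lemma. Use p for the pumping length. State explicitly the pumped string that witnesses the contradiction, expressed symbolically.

Assume L is regular; let p be its pumping constant.
Take w = 0^p 1^p 0^p 1^p = uu where u = 0^p1^p; then w ∈ L and |w| = 4p ≥ p.
The pumping lemma gives a decomposition w = xyz where |xy| ≤ p and y is nonempty.
Because |xy| ≤ p and w begins with p copies of 0, we have y = 0^k with 1 ≤ k ≤ p.
Pump with i = 2: xy^2z = 0^{p+k} 1^p 0^p 1^p, of length 4p+k. Suppose this equals vv. The string starts with 0 and ends with 1, so v does too; thus the boundary between the two copies of v is a 1→0 transition. There is exactly one such transition, at position 2p+k, so |v| = 2p+k and |vv| = 4p+2k ≠ 4p+k since k ≥ 1. So xy^2z ∉ L.
Contradiction. Therefore L is not regular.

0^{p+k} 1^p 0^p 1^p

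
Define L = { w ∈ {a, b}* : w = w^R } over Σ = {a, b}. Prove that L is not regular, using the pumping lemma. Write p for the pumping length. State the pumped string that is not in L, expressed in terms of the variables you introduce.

Suppose for contradiction that L is regular, and let p be the pumping length.
Take w = a^p b a^p, a palindrome of length 2p+1 ≥ p.
Write w = xyz as guaranteed by the lemma, with |xy| ≤ p and |y| > 0.
The first p characters of w are a's, so xy (and hence y) consists only of a's. Write y = a^k, 1 ≤ k ≤ p.
Pump with i = 2: xy^2z = a^{p+k} b a^p. Its reverse is a^p b a^{p+k}, which differs from xy^2z since k ≥ 1. So xy^2z is not a palindrome and xy^2z ∉ L.
This contradicts the pumping lemma, so L is not regular.

a^{p+k} b a^p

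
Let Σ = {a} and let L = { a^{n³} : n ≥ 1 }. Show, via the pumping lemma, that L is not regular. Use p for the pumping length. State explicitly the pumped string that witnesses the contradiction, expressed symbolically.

a^{p³+k}

Assume L is regular. Let p be the pumping length given by the pumping lemma.
Take w = a^{p³} ∈ L with |w| = p³ ≥ p.
Write w = xyz as guaranteed by the lemma, with |xy| ≤ p and y is nonempty.
Then y = a^k for some k with 1 ≤ k ≤ p.
Pump with i = 2: xy^2z = a^{p³+k}. Since 1 ≤ k ≤ p, p³ < p³+k ≤ p³+p < p³+3p²+3p+1 = (p+1)³, so p³+k is not a perfect cube. So xy^2z ∉ L.
This contradicts the pumping lemma, so L is not regular.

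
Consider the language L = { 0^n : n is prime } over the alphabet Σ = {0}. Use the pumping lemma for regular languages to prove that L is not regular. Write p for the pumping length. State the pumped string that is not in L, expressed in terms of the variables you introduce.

0^{q(1+k)}

Toward a contradiction, assume L is regular with pumping length p.
Let q be a prime with q ≥ p+2 (infinitely many primes exist), and take w = 0^q ∈ L with |w| = q ≥ p.
By the pumping lemma, w = xyz with |xy| ≤ p and y is nonempty.
Then y = 0^k for some k with 1 ≤ k ≤ p.
Since 1 ≤ k ≤ p, |xz| = q-k. Pump with i = q+1: |xy^{q+1}z| = (q-k)+(q+1)k = q+qk = q(1+k), which is composite (both factors ≥ 2). So xy^{q+1}z = 0^{q(1+k)} ∉ L.
This contradicts the pumping lemma, so L is not regular.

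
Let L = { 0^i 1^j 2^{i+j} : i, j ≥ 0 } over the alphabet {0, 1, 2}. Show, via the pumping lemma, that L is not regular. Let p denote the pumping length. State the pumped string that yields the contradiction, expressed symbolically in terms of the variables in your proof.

Assume L is regular; let p be its pumping constant.
Take w = 0^p 1^p 2^{2p} ∈ L (with i=j=p, i+j=2p), |w| = 4p ≥ p.
The pumping lemma gives a decomposition w = xyz where |xy| ≤ p and y is nonempty.
Because |xy| ≤ p and w begins with p copies of 0, we have y = 0^k with 1 ≤ k ≤ p.
Consider xy^2z = 0^{p+k} 1^p 2^{2p}. Now the 0- and 1-counts sum to 2p+k, but the 2-count is 2p ≠ 2p+k. So xy^2z ∉ L.
This contradicts the pumping lemma, so L is not regular.

0^{p+k} 1^p 2^{2p}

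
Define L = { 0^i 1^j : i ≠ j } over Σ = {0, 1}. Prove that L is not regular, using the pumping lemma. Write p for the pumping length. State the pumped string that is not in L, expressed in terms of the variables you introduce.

Assume L is regular. Let p be the pumping length given by the pumping lemma.
Choose w = 0^p 1^{p+p!}. Since p ≠ p+p!, w ∈ L; and |w| ≥ p.
By the pumping lemma, w = xyz with |xy| ≤ p and y is nonempty.
Since the first p symbols of w are all 0's and |xy| ≤ p, y lies entirely in the leading 0-block: y = 0^k for some k with 1 ≤ k ≤ p.
Since 1 ≤ k ≤ p, k divides p!; set t = 1 + p!/k. Then xy^t z has p + (p!/k)·k = p + p! copies of 0. Now the 0-count equals the 1-count, so i ≠ j fails. So xy^t z = 0^{p+p!} 1^{p+p!} ∉ L.
This contradicts the pumping lemma, so L is not regular.

0^{p+p!} 1^{p+p!}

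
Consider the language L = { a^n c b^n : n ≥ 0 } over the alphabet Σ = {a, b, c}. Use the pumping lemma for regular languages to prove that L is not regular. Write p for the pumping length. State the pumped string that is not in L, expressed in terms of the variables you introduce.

Suppose for contradiction that L is regular, and let p be the pumping length.
Take w = a^p c b^p ∈ L with |w| = 2p+1 ≥ p.
The pumping lemma gives a decomposition w = xyz where |xy| ≤ p and y is nonempty.
The first p characters of w are a's, so xy (and hence y) consists only of a's. Write y = a^k, 1 ≤ k ≤ p.
Pump with i = 2: xy^2z = a^{p+k} c b^p, which would require p+k = p. But k ≥ 1, so xy^2z ∉ L.
This is a contradiction; hence L is not regular.

a^{p+k} c b^p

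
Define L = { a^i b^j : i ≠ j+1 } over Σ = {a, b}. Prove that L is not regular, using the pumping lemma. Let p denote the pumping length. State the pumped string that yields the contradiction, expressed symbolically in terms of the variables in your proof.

a^{p+p!} b^{p+p!-1}

Toward a contradiction, assume L is regular with pumping length p.
Choose w = a^p b^{p+p!-1}. Since p ≠ (p+p!-1)+1 = p+p!, w ∈ L; and |w| ≥ p.
Write w = xyz as guaranteed by the lemma, with |xy| ≤ p and |y| ≥ 1.
Since the first p symbols of w are all a's and |xy| ≤ p, y lies entirely in the leading a-block: y = a^k for some k with 1 ≤ k ≤ p.
Since 1 ≤ k ≤ p, k divides p!; set t = 1 + p!/k. Then xy^t z has p + (p!/k)·k = p + p! copies of a. Now the a-count is p+p! and (b-count)+1 = (p+p!-1)+1 = p+p!, so i ≠ j+1 fails. So xy^t z = a^{p+p!} b^{p+p!-1} ∉ L.
Contradiction. Therefore L is not regular.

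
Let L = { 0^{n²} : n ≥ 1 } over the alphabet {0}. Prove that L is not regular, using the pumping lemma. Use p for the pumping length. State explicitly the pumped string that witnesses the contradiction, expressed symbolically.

Assume L is regular. Let p be the pumping length given by the pumping lemma.
Take w = 0^{p²} ∈ L with |w| = p² ≥ p.
The pumping lemma gives a decomposition w = xyz where |xy| ≤ p and y is nonempty.
Then y = 0^k for some k with 1 ≤ k ≤ p.
Pump with i = 2: xy^2z = 0^{p²+k}. Since 1 ≤ k ≤ p, p² < p²+k ≤ p²+p < (p+1)², so p²+k lies strictly between consecutive squares and is not a perfect square. So xy^2z ∉ L.
Contradiction. Therefore L is not regular.

0^{p²+k}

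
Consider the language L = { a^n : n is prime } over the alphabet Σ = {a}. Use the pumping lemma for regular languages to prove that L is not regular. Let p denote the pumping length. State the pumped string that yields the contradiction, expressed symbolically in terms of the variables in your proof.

a^{q(1+k)}

Assume L is regular. Let p be the pumping length given by the pumping lemma.
Let q be a prime with q ≥ p+2 (infinitely many primes exist), and take w = a^q ∈ L with |w| = q ≥ p.
By the pumping lemma, w = xyz with |xy| ≤ p and y is nonempty.
Then y = a^k for some k with 1 ≤ k ≤ p.
Since 1 ≤ k ≤ p, |xz| = q-k. Pump with i = q+1: |xy^{q+1}z| = (q-k)+(q+1)k = q+qk = q(1+k), which is composite (both factors ≥ 2). So xy^{q+1}z = a^{q(1+k)} ∉ L.
Contradiction. Therefore L is not regular.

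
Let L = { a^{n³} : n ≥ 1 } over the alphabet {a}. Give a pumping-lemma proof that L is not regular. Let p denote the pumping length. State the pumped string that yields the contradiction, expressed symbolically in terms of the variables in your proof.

Toward a contradiction, assume L is regular with pumping length p.
Take w = a^{p³} ∈ L with |w| = p³ ≥ p.
By the pumping lemma, w = xyz with |xy| ≤ p and y is nonempty.
Then y = a^k for some k with 1 ≤ k ≤ p.
Pump with i = 2: xy^2z = a^{p³+k}. Since 1 ≤ k ≤ p, p³ < p³+k ≤ p³+p < p³+3p²+3p+1 = (p+1)³, so p³+k is not a perfect cube. So xy^2z ∉ L.
Contradiction. Therefore L is not regular.

a^{p³+k}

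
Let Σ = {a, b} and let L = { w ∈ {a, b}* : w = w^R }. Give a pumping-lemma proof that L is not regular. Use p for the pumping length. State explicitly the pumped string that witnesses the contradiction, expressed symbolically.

Assume L is regular; let p be its pumping constant.
Take w = a^p b a^p, a palindrome of length 2p+1 ≥ p.
The pumping lemma gives a decomposition w = xyz where |xy| ≤ p and |y| > 0.
The first p characters of w are a's, so xy (and hence y) consists only of a's. Write y = a^k, 1 ≤ k ≤ p.
Pump with i = 2: xy^2z = a^{p+k} b a^p. Its reverse is a^p b a^{p+k}, which differs from xy^2z since k ≥ 1. So xy^2z is not a palindrome and xy^2z ∉ L.
This is a contradiction; hence L is not regular.

a^{p+k} b a^p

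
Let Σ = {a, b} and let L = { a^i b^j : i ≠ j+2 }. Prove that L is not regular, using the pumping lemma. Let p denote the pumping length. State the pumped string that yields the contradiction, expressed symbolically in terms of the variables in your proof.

Assume L is regular. Let p be the pumping length given by the pumping lemma.
Choose w = a^p b^{p+p!-2}. Since p ≠ (p+p!-2)+2 = p+p!, w ∈ L; and |w| ≥ p.
Write w = xyz as guaranteed by the lemma, with |xy| ≤ p and |y| ≥ 1.
Because |xy| ≤ p and w begins with p copies of a, we have y = a^k with 1 ≤ k ≤ p.
Since 1 ≤ k ≤ p, k divides p!; set t = 1 + p!/k. Then xy^t z has p + (p!/k)·k = p + p! copies of a. Now the a-count is p+p! and (b-count)+2 = (p+p!-2)+2 = p+p!, so i ≠ j+2 fails. So xy^t z = a^{p+p!} b^{p+p!-2} ∉ L.
This is a contradiction; hence L is not regular.

a^{p+p!} b^{p+p!-2}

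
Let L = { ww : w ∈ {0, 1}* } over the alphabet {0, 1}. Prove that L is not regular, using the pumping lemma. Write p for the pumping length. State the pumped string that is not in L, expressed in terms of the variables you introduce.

0^{p+k} 1^p 0^p 1^p

Suppose for contradiction that L is regular, and let p be the pumping length.
Take w = 0^p 1^p 0^p 1^p = uu where u = 0^p1^p; then w ∈ L and |w| = 4p ≥ p.
Write w = xyz as guaranteed by the lemma, with |xy| ≤ p and |y| > 0.
Because |xy| ≤ p and w begins with p copies of 0, we have y = 0^k with 1 ≤ k ≤ p.
Pump with i = 2: xy^2z = 0^{p+k} 1^p 0^p 1^p, of length 4p+k. Suppose this equals vv. The string starts with 0 and ends with 1, so v does too; thus the boundary between the two copies of v is a 1→0 transition. There is exactly one such transition, at position 2p+k, so |v| = 2p+k and |vv| = 4p+2k ≠ 4p+k since k ≥ 1. So xy^2z ∉ L.
Contradiction. Therefore L is not regular.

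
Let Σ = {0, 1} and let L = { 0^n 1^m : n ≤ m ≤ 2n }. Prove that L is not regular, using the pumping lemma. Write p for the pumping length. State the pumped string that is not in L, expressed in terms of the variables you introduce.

0^{p+k} 1^p

Assume L is regular; let p be its pumping constant.
Take w = 0^p 1^p ∈ L (since p ≤ p ≤ 2p), with |w| = 2p ≥ p.
The pumping lemma gives a decomposition w = xyz where |xy| ≤ p and |y| > 0.
Because |xy| ≤ p and w begins with p copies of 0, we have y = 0^k with 1 ≤ k ≤ p.
Pump with i = 2: xy^2z = 0^{p+k} 1^p. Now n = p+k > p = m, so the condition n ≤ m fails. Thus xy^2z ∉ L.
This is a contradiction; hence L is not regular.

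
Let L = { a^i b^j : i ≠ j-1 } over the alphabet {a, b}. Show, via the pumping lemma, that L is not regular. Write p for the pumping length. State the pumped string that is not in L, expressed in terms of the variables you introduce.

a^{p+p!} b^{p+p!+1}

Assume L is regular. Let p be the pumping length given by the pumping lemma.
Choose w = a^p b^{p+p!+1}. Since p ≠ (p+p!+1)-1 = p+p!, w ∈ L; and |w| ≥ p.
By the pumping lemma, w = xyz with |xy| ≤ p and |y| > 0.
Since the first p symbols of w are all a's and |xy| ≤ p, y lies entirely in the leading a-block: y = a^k for some k with 1 ≤ k ≤ p.
Since 1 ≤ k ≤ p, k divides p!; set t = 1 + p!/k. Then xy^t z has p + (p!/k)·k = p + p! copies of a. Now the a-count is p+p! and (b-count)-1 = (p+p!+1)-1 = p+p!, so i ≠ j-1 fails. So xy^t z = a^{p+p!} b^{p+p!+1} ∉ L.
This is a contradiction; hence L is not regular.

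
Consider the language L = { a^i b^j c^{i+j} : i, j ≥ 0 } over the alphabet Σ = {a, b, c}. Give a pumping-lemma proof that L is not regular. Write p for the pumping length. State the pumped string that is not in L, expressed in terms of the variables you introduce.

a^{p+k} b^p c^{2p}

Assume L is regular; let p be its pumping constant.
Take w = a^p b^p c^{2p} ∈ L (with i=j=p, i+j=2p), |w| = 4p ≥ p.
The pumping lemma gives a decomposition w = xyz where |xy| ≤ p and y is nonempty.
The first p characters of w are a's, so xy (and hence y) consists only of a's. Write y = a^k, 1 ≤ k ≤ p.
Consider xy^2z = a^{p+k} b^p c^{2p}. Now the a- and b-counts sum to 2p+k, but the c-count is 2p ≠ 2p+k. So xy^2z ∉ L.
This contradicts the pumping lemma, so L is not regular.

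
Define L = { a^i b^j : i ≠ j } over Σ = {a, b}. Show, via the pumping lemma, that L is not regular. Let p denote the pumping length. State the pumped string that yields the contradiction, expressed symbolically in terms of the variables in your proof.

a^{p+p!} b^{p+p!}

Assume L is regular. Let p be the pumping length given by the pumping lemma.
Choose w = a^p b^{p+p!}. Since p ≠ p+p!, w ∈ L; and |w| ≥ p.
Write w = xyz as guaranteed by the lemma, with |xy| ≤ p and y is nonempty.
Since the first p symbols of w are all a's and |xy| ≤ p, y lies entirely in the leading a-block: y = a^k for some k with 1 ≤ k ≤ p.
Since 1 ≤ k ≤ p, k divides p!; set t = 1 + p!/k. Then xy^t z has p + (p!/k)·k = p + p! copies of a. Now the a-count equals the b-count, so i ≠ j fails. So xy^t z = a^{p+p!} b^{p+p!} ∉ L.
This contradicts the pumping lemma, so L is not regular.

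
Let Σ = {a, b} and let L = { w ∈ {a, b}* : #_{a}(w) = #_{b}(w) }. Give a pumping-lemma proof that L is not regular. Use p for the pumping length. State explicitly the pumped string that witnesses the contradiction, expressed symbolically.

Toward a contradiction, assume L is regular with pumping length p.
Choose w = a^p b^p ∈ L with |w| = 2p ≥ p.
By the pumping lemma, w = xyz with |xy| ≤ p and |y| ≥ 1.
The first p characters of w are a's, so xy (and hence y) consists only of a's. Write y = a^k, 1 ≤ k ≤ p.
Pump with i = 2: xy^2z = a^{p+k} b^p has p+k occurrences of a but only p of b. Since k ≥ 1 the counts differ, so xy^2z ∉ L.
Contradiction. Therefore L is not regular.

a^{p+k} b^p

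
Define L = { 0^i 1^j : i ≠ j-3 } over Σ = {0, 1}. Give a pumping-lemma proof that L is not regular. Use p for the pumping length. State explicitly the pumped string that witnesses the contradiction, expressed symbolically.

Suppose for contradiction that L is regular, and let p be the pumping length.
Choose w = 0^p 1^{p+p!+3}. Since p ≠ (p+p!+3)-3 = p+p!, w ∈ L; and |w| ≥ p.
By the pumping lemma, w = xyz with |xy| ≤ p and y is nonempty.
The first p characters of w are 0's, so xy (and hence y) consists only of 0's. Write y = 0^k, 1 ≤ k ≤ p.
Since 1 ≤ k ≤ p, k divides p!; set t = 1 + p!/k. Then xy^t z has p + (p!/k)·k = p + p! copies of 0. Now the 0-count is p+p! and (1-count)-3 = (p+p!+3)-3 = p+p!, so i ≠ j-3 fails. So xy^t z = 0^{p+p!} 1^{p+p!+3} ∉ L.
Contradiction. Therefore L is not regular.

0^{p+p!} 1^{p+p!+3}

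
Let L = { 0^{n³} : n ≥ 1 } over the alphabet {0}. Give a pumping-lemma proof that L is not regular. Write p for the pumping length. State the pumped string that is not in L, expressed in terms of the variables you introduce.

Assume L is regular. Let p be the pumping length given by the pumping lemma.
Take w = 0^{p³} ∈ L with |w| = p³ ≥ p.
The pumping lemma gives a decomposition w = xyz where |xy| ≤ p and y is nonempty.
Then y = 0^k for some k with 1 ≤ k ≤ p.
Pump with i = 2: xy^2z = 0^{p³+k}. Since 1 ≤ k ≤ p, p³ < p³+k ≤ p³+p < p³+3p²+3p+1 = (p+1)³, so p³+k is not a perfect cube. So xy^2z ∉ L.
This is a contradiction; hence L is not regular.

0^{p³+k}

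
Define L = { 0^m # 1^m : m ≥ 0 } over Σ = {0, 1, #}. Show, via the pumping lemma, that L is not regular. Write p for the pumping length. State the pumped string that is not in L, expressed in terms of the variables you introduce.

Assume L is regular; let p be its pumping constant.
Take w = 0^p # 1^p ∈ L with |w| = 2p+1 ≥ p.
The pumping lemma gives a decomposition w = xyz where |xy| ≤ p and |y| > 0.
Since the first p symbols of w are all 0's and |xy| ≤ p, y lies entirely in the leading 0-block: y = 0^k for some k with 1 ≤ k ≤ p.
Pump with i = 2: xy^2z = 0^{p+k} # 1^p, which would require p+k = p. But k ≥ 1, so xy^2z ∉ L.
This is a contradiction; hence L is not regular.

0^{p+k} # 1^p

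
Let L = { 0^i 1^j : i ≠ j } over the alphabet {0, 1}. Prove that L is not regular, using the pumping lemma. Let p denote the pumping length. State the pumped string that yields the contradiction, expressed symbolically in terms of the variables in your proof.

Assume L is regular. Let p be the pumping length given by the pumping lemma.
Choose w = 0^p 1^{p+p!}. Since p ≠ p+p!, w ∈ L; and |w| ≥ p.
By the pumping lemma, w = xyz with |xy| ≤ p and y is nonempty.
Because |xy| ≤ p and w begins with p copies of 0, we have y = 0^k with 1 ≤ k ≤ p.
Since 1 ≤ k ≤ p, k divides p!; set t = 1 + p!/k. Then xy^t z has p + (p!/k)·k = p + p! copies of 0. Now the 0-count equals the 1-count, so i ≠ j fails. So xy^t z = 0^{p+p!} 1^{p+p!} ∉ L.
This is a contradiction; hence L is not regular.

0^{p+p!} 1^{p+p!}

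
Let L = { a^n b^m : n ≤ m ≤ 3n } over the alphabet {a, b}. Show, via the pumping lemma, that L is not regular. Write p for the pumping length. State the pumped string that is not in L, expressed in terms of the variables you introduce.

Toward a contradiction, assume L is regular with pumping length p.
Take w = a^p b^p ∈ L (since p ≤ p ≤ 3p), with |w| = 2p ≥ p.
The pumping lemma gives a decomposition w = xyz where |xy| ≤ p and |y| > 0.
Because |xy| ≤ p and w begins with p copies of a, we have y = a^k with 1 ≤ k ≤ p.
Pump with i = 2: xy^2z = a^{p+k} b^p. Now n = p+k > p = m, so the condition n ≤ m fails. Thus xy^2z ∉ L.
This contradicts the pumping lemma, so L is not regular.

a^{p+k} b^p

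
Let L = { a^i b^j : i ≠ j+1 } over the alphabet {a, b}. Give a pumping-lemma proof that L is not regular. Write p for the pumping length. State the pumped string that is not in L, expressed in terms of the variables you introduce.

a^{p+p!} b^{p+p!-1}

Assume L is regular; let p be its pumping constant.
Choose w = a^p b^{p+p!-1}. Since p ≠ (p+p!-1)+1 = p+p!, w ∈ L; and |w| ≥ p.
Write w = xyz as guaranteed by the lemma, with |xy| ≤ p and y is nonempty.
Since the first p symbols of w are all a's and |xy| ≤ p, y lies entirely in the leading a-block: y = a^k for some k with 1 ≤ k ≤ p.
Since 1 ≤ k ≤ p, k divides p!; set t = 1 + p!/k. Then xy^t z has p + (p!/k)·k = p + p! copies of a. Now the a-count is p+p! and (b-count)+1 = (p+p!-1)+1 = p+p!, so i ≠ j+1 fails. So xy^t z = a^{p+p!} b^{p+p!-1} ∉ L.
This is a contradiction; hence L is not regular.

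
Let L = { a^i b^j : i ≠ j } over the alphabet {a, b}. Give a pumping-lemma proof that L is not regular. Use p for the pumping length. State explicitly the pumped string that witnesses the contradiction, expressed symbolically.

a^{p+p!} b^{p+p!}

Assume L is regular. Let p be the pumping length given by the pumping lemma.
Choose w = a^p b^{p+p!}. Since p ≠ p+p!, w ∈ L; and |w| ≥ p.
By the pumping lemma, w = xyz with |xy| ≤ p and y is nonempty.
Because |xy| ≤ p and w begins with p copies of a, we have y = a^k with 1 ≤ k ≤ p.
Since 1 ≤ k ≤ p, k divides p!; set t = 1 + p!/k. Then xy^t z has p + (p!/k)·k = p + p! copies of a. Now the a-count equals the b-count, so i ≠ j fails. So xy^t z = a^{p+p!} b^{p+p!} ∉ L.
This contradicts the pumping lemma, so L is not regular.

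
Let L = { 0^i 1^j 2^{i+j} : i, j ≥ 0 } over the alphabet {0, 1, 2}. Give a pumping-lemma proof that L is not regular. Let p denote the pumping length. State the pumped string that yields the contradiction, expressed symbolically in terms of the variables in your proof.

Assume L is regular. Let p be the pumping length given by the pumping lemma.
Take w = 0^p 1^p 2^{2p} ∈ L (with i=j=p, i+j=2p), |w| = 4p ≥ p.
By the pumping lemma, w = xyz with |xy| ≤ p and |y| ≥ 1.
Because |xy| ≤ p and w begins with p copies of 0, we have y = 0^k with 1 ≤ k ≤ p.
Consider xy^2z = 0^{p+k} 1^p 2^{2p}. Now the 0- and 1-counts sum to 2p+k, but the 2-count is 2p ≠ 2p+k. So xy^2z ∉ L.
Contradiction. Therefore L is not regular.

0^{p+k} 1^p 2^{2p}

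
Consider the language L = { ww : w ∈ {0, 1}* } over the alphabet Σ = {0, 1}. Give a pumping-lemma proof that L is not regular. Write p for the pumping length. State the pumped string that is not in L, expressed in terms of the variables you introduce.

0^{p+k} 1^p 0^p 1^p

Assume L is regular; let p be its pumping constant.
Take w = 0^p 1^p 0^p 1^p = uu where u = 0^p1^p; then w ∈ L and |w| = 4p ≥ p.
The pumping lemma gives a decomposition w = xyz where |xy| ≤ p and y is nonempty.
Since the first p symbols of w are all 0's and |xy| ≤ p, y lies entirely in the leading 0-block: y = 0^k for some k with 1 ≤ k ≤ p.
Pump with i = 2: xy^2z = 0^{p+k} 1^p 0^p 1^p, of length 4p+k. Suppose this equals vv. The string starts with 0 and ends with 1, so v does too; thus the boundary between the two copies of v is a 1→0 transition. There is exactly one such transition, at position 2p+k, so |v| = 2p+k and |vv| = 4p+2k ≠ 4p+k since k ≥ 1. So xy^2z ∉ L.
Contradiction. Therefore L is not regular.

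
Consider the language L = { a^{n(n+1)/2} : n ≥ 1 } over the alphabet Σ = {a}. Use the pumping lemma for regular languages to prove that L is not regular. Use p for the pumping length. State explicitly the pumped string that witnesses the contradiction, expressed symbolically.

Suppose for contradiction that L is regular, and let p be the pumping length.
Take w = a^{p(p+1)/2} ∈ L with |w| = p(p+1)/2 ≥ p.
Write w = xyz as guaranteed by the lemma, with |xy| ≤ p and |y| ≥ 1.
Then y = a^k for some k with 1 ≤ k ≤ p.
Pump with i = 2: xy^2z = a^{p(p+1)/2+k}. Since 1 ≤ k ≤ p, p(p+1)/2 < p(p+1)/2+k ≤ p(p+1)/2+p < (p+1)(p+2)/2, so p(p+1)/2+k is strictly between consecutive triangular numbers. So xy^2z ∉ L.
This is a contradiction; hence L is not regular.

a^{p(p+1)/2+k}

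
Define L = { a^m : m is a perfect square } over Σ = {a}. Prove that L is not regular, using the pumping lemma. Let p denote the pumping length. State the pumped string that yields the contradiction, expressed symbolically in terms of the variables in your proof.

a^{p²+k}

Assume L is regular; let p be its pumping constant.
Take w = a^{p²} ∈ L with |w| = p² ≥ p.
By the pumping lemma, w = xyz with |xy| ≤ p and |y| > 0.
Then y = a^k for some k with 1 ≤ k ≤ p.
Pump with i = 2: xy^2z = a^{p²+k}. Since 1 ≤ k ≤ p, p² < p²+k ≤ p²+p < (p+1)², so p²+k lies strictly between consecutive squares and is not a perfect square. So xy^2z ∉ L.
This contradicts the pumping lemma, so L is not regular.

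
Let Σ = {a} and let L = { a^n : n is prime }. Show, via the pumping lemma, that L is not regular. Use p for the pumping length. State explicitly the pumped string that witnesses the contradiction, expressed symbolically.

Suppose for contradiction that L is regular, and let p be the pumping length.
Let q be a prime with q ≥ p+2 (infinitely many primes exist), and take w = a^q ∈ L with |w| = q ≥ p.
By the pumping lemma, w = xyz with |xy| ≤ p and |y| ≥ 1.
Then y = a^k for some k with 1 ≤ k ≤ p.
Since 1 ≤ k ≤ p, |xz| = q-k. Pump with i = q+1: |xy^{q+1}z| = (q-k)+(q+1)k = q+qk = q(1+k), which is composite (both factors ≥ 2). So xy^{q+1}z = a^{q(1+k)} ∉ L.
This is a contradiction; hence L is not regular.

a^{q(1+k)}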